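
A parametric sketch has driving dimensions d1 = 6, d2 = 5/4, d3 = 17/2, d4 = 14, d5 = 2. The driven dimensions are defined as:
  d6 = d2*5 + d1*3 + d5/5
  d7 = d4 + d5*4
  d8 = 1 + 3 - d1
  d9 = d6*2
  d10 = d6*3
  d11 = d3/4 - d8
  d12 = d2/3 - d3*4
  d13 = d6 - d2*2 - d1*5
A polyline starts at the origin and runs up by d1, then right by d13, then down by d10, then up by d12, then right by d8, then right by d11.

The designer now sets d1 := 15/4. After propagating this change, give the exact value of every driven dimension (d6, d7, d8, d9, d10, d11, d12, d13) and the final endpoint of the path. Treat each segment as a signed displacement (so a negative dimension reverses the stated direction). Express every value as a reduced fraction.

d6 = 179/10
d7 = 22
d8 = 1/4
d9 = 179/5
d10 = 537/10
d11 = 15/8
d12 = -403/12
d13 = -67/20
endpoint = (-49/40, -1253/15)

Apply edit: d1 := 15/4
  d6 = d2*5 + d1*3 + d5/5 = 179/10
  d7 = d4 + d5*4 = 22
  d8 = 1 + 3 - d1 = 1/4
  d9 = d6*2 = 179/5
  d10 = d6*3 = 537/10
  d11 = d3/4 - d8 = 15/8
  d12 = d2/3 - d3*4 = -403/12
  d13 = d6 - d2*2 - d1*5 = -67/20
Walk from origin (0, 0):
  seg 1: up by d1 = 15/4 → (0, 15/4)
  seg 2: right by d13 = -67/20 → (-67/20, 15/4)
  seg 3: down by d10 = 537/10 → (-67/20, -999/20)
  seg 4: up by d12 = -403/12 → (-67/20, -1253/15)
  seg 5: right by d8 = 1/4 → (-31/10, -1253/15)
  seg 6: right by d11 = 15/8 → (-49/40, -1253/15)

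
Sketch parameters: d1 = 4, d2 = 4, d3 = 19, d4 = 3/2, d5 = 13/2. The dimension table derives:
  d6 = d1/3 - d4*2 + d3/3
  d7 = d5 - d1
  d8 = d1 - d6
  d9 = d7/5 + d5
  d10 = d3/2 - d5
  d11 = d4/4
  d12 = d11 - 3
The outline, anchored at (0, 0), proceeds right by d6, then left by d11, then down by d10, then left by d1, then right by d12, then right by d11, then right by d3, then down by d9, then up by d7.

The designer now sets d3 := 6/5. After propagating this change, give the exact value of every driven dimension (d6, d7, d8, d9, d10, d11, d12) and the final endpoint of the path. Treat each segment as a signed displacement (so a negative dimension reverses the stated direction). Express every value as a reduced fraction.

d6 = -19/15
d7 = 5/2
d8 = 79/15
d9 = 7
d10 = -59/10
d11 = 3/8
d12 = -21/8
endpoint = (-803/120, 7/5)

Apply edit: d3 := 6/5
  d6 = d1/3 - d4*2 + d3/3 = -19/15
  d7 = d5 - d1 = 5/2
  d8 = d1 - d6 = 79/15
  d9 = d7/5 + d5 = 7
  d10 = d3/2 - d5 = -59/10
  d11 = d4/4 = 3/8
  d12 = d11 - 3 = -21/8
Walk from origin (0, 0):
  seg 1: right by d6 = -19/15 → (-19/15, 0)
  seg 2: left by d11 = 3/8 → (-197/120, 0)
  seg 3: down by d10 = -59/10 → (-197/120, 59/10)
  seg 4: left by d1 = 4 → (-677/120, 59/10)
  seg 5: right by d12 = -21/8 → (-124/15, 59/10)
  seg 6: right by d11 = 3/8 → (-947/120, 59/10)
  seg 7: right by d3 = 6/5 → (-803/120, 59/10)
  seg 8: down by d9 = 7 → (-803/120, -11/10)
  seg 9: up by d7 = 5/2 → (-803/120, 7/5)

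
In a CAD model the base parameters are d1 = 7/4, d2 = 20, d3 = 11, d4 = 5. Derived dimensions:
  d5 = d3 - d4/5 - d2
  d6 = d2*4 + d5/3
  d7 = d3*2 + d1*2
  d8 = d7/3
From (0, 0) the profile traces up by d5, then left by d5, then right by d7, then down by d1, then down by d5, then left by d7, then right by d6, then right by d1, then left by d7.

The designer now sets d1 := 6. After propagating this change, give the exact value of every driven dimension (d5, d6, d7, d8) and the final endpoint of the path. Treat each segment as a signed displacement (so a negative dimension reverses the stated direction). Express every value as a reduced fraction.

d5 = -10
d6 = 230/3
d7 = 34
d8 = 34/3
endpoint = (176/3, -6)

Apply edit: d1 := 6
  d5 = d3 - d4/5 - d2 = -10
  d6 = d2*4 + d5/3 = 230/3
  d7 = d3*2 + d1*2 = 34
  d8 = d7/3 = 34/3
Walk from origin (0, 0):
  seg 1: up by d5 = -10 → (0, -10)
  seg 2: left by d5 = -10 → (10, -10)
  seg 3: right by d7 = 34 → (44, -10)
  seg 4: down by d1 = 6 → (44, -16)
  seg 5: down by d5 = -10 → (44, -6)
  seg 6: left by d7 = 34 → (10, -6)
  seg 7: right by d6 = 230/3 → (260/3, -6)
  seg 8: right by d1 = 6 → (278/3, -6)
  seg 9: left by d7 = 34 → (176/3, -6)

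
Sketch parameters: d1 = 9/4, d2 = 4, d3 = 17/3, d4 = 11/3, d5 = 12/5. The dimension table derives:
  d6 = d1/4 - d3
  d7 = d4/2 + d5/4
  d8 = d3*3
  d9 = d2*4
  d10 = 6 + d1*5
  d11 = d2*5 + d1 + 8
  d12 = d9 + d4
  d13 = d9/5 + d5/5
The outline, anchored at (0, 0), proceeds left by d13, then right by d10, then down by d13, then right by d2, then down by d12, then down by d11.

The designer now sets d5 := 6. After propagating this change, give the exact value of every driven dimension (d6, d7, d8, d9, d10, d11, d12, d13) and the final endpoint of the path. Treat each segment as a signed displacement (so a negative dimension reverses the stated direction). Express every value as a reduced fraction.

d6 = -245/48
d7 = 10/3
d8 = 17
d9 = 16
d10 = 69/4
d11 = 121/4
d12 = 59/3
d13 = 22/5
endpoint = (337/20, -3259/60)

Apply edit: d5 := 6
  d6 = d1/4 - d3 = -245/48
  d7 = d4/2 + d5/4 = 10/3
  d8 = d3*3 = 17
  d9 = d2*4 = 16
  d10 = 6 + d1*5 = 69/4
  d11 = d2*5 + d1 + 8 = 121/4
  d12 = d9 + d4 = 59/3
  d13 = d9/5 + d5/5 = 22/5
Walk from origin (0, 0):
  seg 1: left by d13 = 22/5 → (-22/5, 0)
  seg 2: right by d10 = 69/4 → (257/20, 0)
  seg 3: down by d13 = 22/5 → (257/20, -22/5)
  seg 4: right by d2 = 4 → (337/20, -22/5)
  seg 5: down by d12 = 59/3 → (337/20, -361/15)
  seg 6: down by d11 = 121/4 → (337/20, -3259/60)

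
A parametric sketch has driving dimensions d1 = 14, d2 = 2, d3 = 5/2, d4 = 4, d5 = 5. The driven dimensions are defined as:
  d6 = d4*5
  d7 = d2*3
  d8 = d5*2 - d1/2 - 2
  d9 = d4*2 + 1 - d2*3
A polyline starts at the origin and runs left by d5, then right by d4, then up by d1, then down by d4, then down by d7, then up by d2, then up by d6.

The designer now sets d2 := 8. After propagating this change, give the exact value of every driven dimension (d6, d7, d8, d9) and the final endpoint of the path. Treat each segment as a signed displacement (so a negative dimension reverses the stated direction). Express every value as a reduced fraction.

d6 = 20
d7 = 24
d8 = 1
d9 = -15
endpoint = (-1, 14)

Apply edit: d2 := 8
  d6 = d4*5 = 20
  d7 = d2*3 = 24
  d8 = d5*2 - d1/2 - 2 = 1
  d9 = d4*2 + 1 - d2*3 = -15
Walk from origin (0, 0):
  seg 1: left by d5 = 5 → (-5, 0)
  seg 2: right by d4 = 4 → (-1, 0)
  seg 3: up by d1 = 14 → (-1, 14)
  seg 4: down by d4 = 4 → (-1, 10)
  seg 5: down by d7 = 24 → (-1, -14)
  seg 6: up by d2 = 8 → (-1, -6)
  seg 7: up by d6 = 20 → (-1, 14)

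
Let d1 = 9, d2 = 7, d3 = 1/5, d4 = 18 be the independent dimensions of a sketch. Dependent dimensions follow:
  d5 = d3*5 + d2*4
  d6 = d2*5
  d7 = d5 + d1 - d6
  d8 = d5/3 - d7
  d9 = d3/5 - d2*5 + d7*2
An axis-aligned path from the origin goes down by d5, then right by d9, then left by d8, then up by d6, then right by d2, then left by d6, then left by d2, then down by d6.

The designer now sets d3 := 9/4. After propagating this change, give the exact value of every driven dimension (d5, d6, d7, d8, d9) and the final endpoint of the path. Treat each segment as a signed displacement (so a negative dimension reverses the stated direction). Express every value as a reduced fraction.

Apply edit: d3 := 9/4
  d5 = d3*5 + d2*4 = 157/4
  d6 = d2*5 = 35
  d7 = d5 + d1 - d6 = 53/4
  d8 = d5/3 - d7 = -1/6
  d9 = d3/5 - d2*5 + d7*2 = -161/20
Walk from origin (0, 0):
  seg 1: down by d5 = 157/4 → (0, -157/4)
  seg 2: right by d9 = -161/20 → (-161/20, -157/4)
  seg 3: left by d8 = -1/6 → (-473/60, -157/4)
  seg 4: up by d6 = 35 → (-473/60, -17/4)
  seg 5: right by d2 = 7 → (-53/60, -17/4)
  seg 6: left by d6 = 35 → (-2153/60, -17/4)
  seg 7: left by d2 = 7 → (-2573/60, -17/4)
  seg 8: down by d6 = 35 → (-2573/60, -157/4)

d5 = 157/4
d6 = 35
d7 = 53/4
d8 = -1/6
d9 = -161/20
endpoint = (-2573/60, -157/4)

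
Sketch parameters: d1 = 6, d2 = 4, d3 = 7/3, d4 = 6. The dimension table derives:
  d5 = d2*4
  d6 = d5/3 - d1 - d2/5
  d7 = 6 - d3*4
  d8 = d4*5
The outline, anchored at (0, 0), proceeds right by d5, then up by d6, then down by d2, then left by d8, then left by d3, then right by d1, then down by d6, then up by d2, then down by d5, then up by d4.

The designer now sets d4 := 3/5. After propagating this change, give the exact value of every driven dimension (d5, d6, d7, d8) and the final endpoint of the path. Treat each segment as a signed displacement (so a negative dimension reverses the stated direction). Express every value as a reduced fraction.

d5 = 16
d6 = -22/15
d7 = -10/3
d8 = 3
endpoint = (50/3, -77/5)

Apply edit: d4 := 3/5
  d5 = d2*4 = 16
  d6 = d5/3 - d1 - d2/5 = -22/15
  d7 = 6 - d3*4 = -10/3
  d8 = d4*5 = 3
Walk from origin (0, 0):
  seg 1: right by d5 = 16 → (16, 0)
  seg 2: up by d6 = -22/15 → (16, -22/15)
  seg 3: down by d2 = 4 → (16, -82/15)
  seg 4: left by d8 = 3 → (13, -82/15)
  seg 5: left by d3 = 7/3 → (32/3, -82/15)
  seg 6: right by d1 = 6 → (50/3, -82/15)
  seg 7: down by d6 = -22/15 → (50/3, -4)
  seg 8: up by d2 = 4 → (50/3, 0)
  seg 9: down by d5 = 16 → (50/3, -16)
  seg 10: up by d4 = 3/5 → (50/3, -77/5)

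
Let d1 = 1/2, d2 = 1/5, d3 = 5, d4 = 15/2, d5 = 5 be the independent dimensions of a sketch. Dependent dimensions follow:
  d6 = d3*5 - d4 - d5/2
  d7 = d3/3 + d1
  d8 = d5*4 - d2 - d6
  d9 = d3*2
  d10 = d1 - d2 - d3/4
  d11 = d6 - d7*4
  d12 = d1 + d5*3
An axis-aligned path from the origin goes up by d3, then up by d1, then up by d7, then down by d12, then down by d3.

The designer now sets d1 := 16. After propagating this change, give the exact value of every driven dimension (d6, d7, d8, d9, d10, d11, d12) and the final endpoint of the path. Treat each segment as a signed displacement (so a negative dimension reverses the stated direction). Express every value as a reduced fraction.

d6 = 15
d7 = 53/3
d8 = 24/5
d9 = 10
d10 = 291/20
d11 = -167/3
d12 = 31
endpoint = (0, 8/3)

Apply edit: d1 := 16
  d6 = d3*5 - d4 - d5/2 = 15
  d7 = d3/3 + d1 = 53/3
  d8 = d5*4 - d2 - d6 = 24/5
  d9 = d3*2 = 10
  d10 = d1 - d2 - d3/4 = 291/20
  d11 = d6 - d7*4 = -167/3
  d12 = d1 + d5*3 = 31
Walk from origin (0, 0):
  seg 1: up by d3 = 5 → (0, 5)
  seg 2: up by d1 = 16 → (0, 21)
  seg 3: up by d7 = 53/3 → (0, 116/3)
  seg 4: down by d12 = 31 → (0, 23/3)
  seg 5: down by d3 = 5 → (0, 8/3)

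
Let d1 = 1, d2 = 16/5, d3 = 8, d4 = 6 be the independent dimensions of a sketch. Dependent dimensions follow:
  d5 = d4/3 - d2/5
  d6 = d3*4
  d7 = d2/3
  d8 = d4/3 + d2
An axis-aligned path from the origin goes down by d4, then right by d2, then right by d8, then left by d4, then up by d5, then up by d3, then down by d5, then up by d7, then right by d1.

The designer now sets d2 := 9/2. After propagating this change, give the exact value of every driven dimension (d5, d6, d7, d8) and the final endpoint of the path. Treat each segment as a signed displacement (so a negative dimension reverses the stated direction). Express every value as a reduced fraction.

Apply edit: d2 := 9/2
  d5 = d4/3 - d2/5 = 11/10
  d6 = d3*4 = 32
  d7 = d2/3 = 3/2
  d8 = d4/3 + d2 = 13/2
Walk from origin (0, 0):
  seg 1: down by d4 = 6 → (0, -6)
  seg 2: right by d2 = 9/2 → (9/2, -6)
  seg 3: right by d8 = 13/2 → (11, -6)
  seg 4: left by d4 = 6 → (5, -6)
  seg 5: up by d5 = 11/10 → (5, -49/10)
  seg 6: up by d3 = 8 → (5, 31/10)
  seg 7: down by d5 = 11/10 → (5, 2)
  seg 8: up by d7 = 3/2 → (5, 7/2)
  seg 9: right by d1 = 1 → (6, 7/2)

d5 = 11/10
d6 = 32
d7 = 3/2
d8 = 13/2
endpoint = (6, 7/2)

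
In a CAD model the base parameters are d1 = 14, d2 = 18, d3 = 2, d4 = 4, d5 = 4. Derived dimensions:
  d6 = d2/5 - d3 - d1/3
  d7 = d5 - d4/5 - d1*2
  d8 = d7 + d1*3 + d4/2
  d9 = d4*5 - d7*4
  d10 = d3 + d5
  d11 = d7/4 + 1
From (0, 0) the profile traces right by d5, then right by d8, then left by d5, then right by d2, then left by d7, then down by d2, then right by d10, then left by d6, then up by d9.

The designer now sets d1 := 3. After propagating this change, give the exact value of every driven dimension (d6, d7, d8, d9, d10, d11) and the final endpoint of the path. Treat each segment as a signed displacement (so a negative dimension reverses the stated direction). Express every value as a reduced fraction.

Apply edit: d1 := 3
  d6 = d2/5 - d3 - d1/3 = 3/5
  d7 = d5 - d4/5 - d1*2 = -14/5
  d8 = d7 + d1*3 + d4/2 = 41/5
  d9 = d4*5 - d7*4 = 156/5
  d10 = d3 + d5 = 6
  d11 = d7/4 + 1 = 3/10
Walk from origin (0, 0):
  seg 1: right by d5 = 4 → (4, 0)
  seg 2: right by d8 = 41/5 → (61/5, 0)
  seg 3: left by d5 = 4 → (41/5, 0)
  seg 4: right by d2 = 18 → (131/5, 0)
  seg 5: left by d7 = -14/5 → (29, 0)
  seg 6: down by d2 = 18 → (29, -18)
  seg 7: right by d10 = 6 → (35, -18)
  seg 8: left by d6 = 3/5 → (172/5, -18)
  seg 9: up by d9 = 156/5 → (172/5, 66/5)

d6 = 3/5
d7 = -14/5
d8 = 41/5
d9 = 156/5
d10 = 6
d11 = 3/10
endpoint = (172/5, 66/5)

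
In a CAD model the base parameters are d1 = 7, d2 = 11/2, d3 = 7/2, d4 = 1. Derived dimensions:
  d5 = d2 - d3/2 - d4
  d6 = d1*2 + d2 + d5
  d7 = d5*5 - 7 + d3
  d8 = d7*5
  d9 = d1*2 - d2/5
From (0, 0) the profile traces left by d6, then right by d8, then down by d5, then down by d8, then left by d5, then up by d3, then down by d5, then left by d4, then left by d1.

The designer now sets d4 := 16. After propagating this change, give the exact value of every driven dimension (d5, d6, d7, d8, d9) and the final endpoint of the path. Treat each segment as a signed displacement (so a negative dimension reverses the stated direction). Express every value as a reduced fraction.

Apply edit: d4 := 16
  d5 = d2 - d3/2 - d4 = -49/4
  d6 = d1*2 + d2 + d5 = 29/4
  d7 = d5*5 - 7 + d3 = -259/4
  d8 = d7*5 = -1295/4
  d9 = d1*2 - d2/5 = 129/10
Walk from origin (0, 0):
  seg 1: left by d6 = 29/4 → (-29/4, 0)
  seg 2: right by d8 = -1295/4 → (-331, 0)
  seg 3: down by d5 = -49/4 → (-331, 49/4)
  seg 4: down by d8 = -1295/4 → (-331, 336)
  seg 5: left by d5 = -49/4 → (-1275/4, 336)
  seg 6: up by d3 = 7/2 → (-1275/4, 679/2)
  seg 7: down by d5 = -49/4 → (-1275/4, 1407/4)
  seg 8: left by d4 = 16 → (-1339/4, 1407/4)
  seg 9: left by d1 = 7 → (-1367/4, 1407/4)

d5 = -49/4
d6 = 29/4
d7 = -259/4
d8 = -1295/4
d9 = 129/10
endpoint = (-1367/4, 1407/4)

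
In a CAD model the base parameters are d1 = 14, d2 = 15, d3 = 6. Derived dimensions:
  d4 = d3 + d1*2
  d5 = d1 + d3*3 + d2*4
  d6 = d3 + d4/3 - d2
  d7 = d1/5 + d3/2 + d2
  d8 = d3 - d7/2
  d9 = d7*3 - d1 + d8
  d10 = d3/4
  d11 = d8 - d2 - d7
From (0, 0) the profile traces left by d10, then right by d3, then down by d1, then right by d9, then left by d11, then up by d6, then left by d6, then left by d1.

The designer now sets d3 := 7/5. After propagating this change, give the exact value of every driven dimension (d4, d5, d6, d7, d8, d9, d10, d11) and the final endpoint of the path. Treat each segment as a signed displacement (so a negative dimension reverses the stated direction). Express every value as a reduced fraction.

d4 = 147/5
d5 = 391/5
d6 = -19/5
d7 = 37/2
d8 = -157/20
d9 = 673/20
d10 = 7/20
d11 = -827/20
endpoint = (1317/20, -89/5)

Apply edit: d3 := 7/5
  d4 = d3 + d1*2 = 147/5
  d5 = d1 + d3*3 + d2*4 = 391/5
  d6 = d3 + d4/3 - d2 = -19/5
  d7 = d1/5 + d3/2 + d2 = 37/2
  d8 = d3 - d7/2 = -157/20
  d9 = d7*3 - d1 + d8 = 673/20
  d10 = d3/4 = 7/20
  d11 = d8 - d2 - d7 = -827/20
Walk from origin (0, 0):
  seg 1: left by d10 = 7/20 → (-7/20, 0)
  seg 2: right by d3 = 7/5 → (21/20, 0)
  seg 3: down by d1 = 14 → (21/20, -14)
  seg 4: right by d9 = 673/20 → (347/10, -14)
  seg 5: left by d11 = -827/20 → (1521/20, -14)
  seg 6: up by d6 = -19/5 → (1521/20, -89/5)
  seg 7: left by d6 = -19/5 → (1597/20, -89/5)
  seg 8: left by d1 = 14 → (1317/20, -89/5)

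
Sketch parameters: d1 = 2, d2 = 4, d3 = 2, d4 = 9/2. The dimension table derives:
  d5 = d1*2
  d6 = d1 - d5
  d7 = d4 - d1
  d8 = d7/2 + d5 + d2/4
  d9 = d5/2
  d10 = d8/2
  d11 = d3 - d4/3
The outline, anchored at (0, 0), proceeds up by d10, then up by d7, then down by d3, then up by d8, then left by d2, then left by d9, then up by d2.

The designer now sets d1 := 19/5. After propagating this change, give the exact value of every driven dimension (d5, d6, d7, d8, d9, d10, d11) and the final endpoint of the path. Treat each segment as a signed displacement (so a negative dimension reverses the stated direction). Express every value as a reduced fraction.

Apply edit: d1 := 19/5
  d5 = d1*2 = 38/5
  d6 = d1 - d5 = -19/5
  d7 = d4 - d1 = 7/10
  d8 = d7/2 + d5 + d2/4 = 179/20
  d9 = d5/2 = 19/5
  d10 = d8/2 = 179/40
  d11 = d3 - d4/3 = 1/2
Walk from origin (0, 0):
  seg 1: up by d10 = 179/40 → (0, 179/40)
  seg 2: up by d7 = 7/10 → (0, 207/40)
  seg 3: down by d3 = 2 → (0, 127/40)
  seg 4: up by d8 = 179/20 → (0, 97/8)
  seg 5: left by d2 = 4 → (-4, 97/8)
  seg 6: left by d9 = 19/5 → (-39/5, 97/8)
  seg 7: up by d2 = 4 → (-39/5, 129/8)

d5 = 38/5
d6 = -19/5
d7 = 7/10
d8 = 179/20
d9 = 19/5
d10 = 179/40
d11 = 1/2
endpoint = (-39/5, 129/8)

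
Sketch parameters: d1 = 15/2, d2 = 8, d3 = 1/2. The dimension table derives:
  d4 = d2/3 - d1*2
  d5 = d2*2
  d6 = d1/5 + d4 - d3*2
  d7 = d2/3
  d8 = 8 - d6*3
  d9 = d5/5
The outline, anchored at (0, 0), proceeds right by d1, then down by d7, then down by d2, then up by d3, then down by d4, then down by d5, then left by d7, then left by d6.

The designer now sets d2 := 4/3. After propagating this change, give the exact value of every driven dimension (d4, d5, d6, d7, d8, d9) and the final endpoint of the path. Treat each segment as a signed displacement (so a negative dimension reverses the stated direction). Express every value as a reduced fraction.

Apply edit: d2 := 4/3
  d4 = d2/3 - d1*2 = -131/9
  d5 = d2*2 = 8/3
  d6 = d1/5 + d4 - d3*2 = -253/18
  d7 = d2/3 = 4/9
  d8 = 8 - d6*3 = 301/6
  d9 = d5/5 = 8/15
Walk from origin (0, 0):
  seg 1: right by d1 = 15/2 → (15/2, 0)
  seg 2: down by d7 = 4/9 → (15/2, -4/9)
  seg 3: down by d2 = 4/3 → (15/2, -16/9)
  seg 4: up by d3 = 1/2 → (15/2, -23/18)
  seg 5: down by d4 = -131/9 → (15/2, 239/18)
  seg 6: down by d5 = 8/3 → (15/2, 191/18)
  seg 7: left by d7 = 4/9 → (127/18, 191/18)
  seg 8: left by d6 = -253/18 → (190/9, 191/18)

d4 = -131/9
d5 = 8/3
d6 = -253/18
d7 = 4/9
d8 = 301/6
d9 = 8/15
endpoint = (190/9, 191/18)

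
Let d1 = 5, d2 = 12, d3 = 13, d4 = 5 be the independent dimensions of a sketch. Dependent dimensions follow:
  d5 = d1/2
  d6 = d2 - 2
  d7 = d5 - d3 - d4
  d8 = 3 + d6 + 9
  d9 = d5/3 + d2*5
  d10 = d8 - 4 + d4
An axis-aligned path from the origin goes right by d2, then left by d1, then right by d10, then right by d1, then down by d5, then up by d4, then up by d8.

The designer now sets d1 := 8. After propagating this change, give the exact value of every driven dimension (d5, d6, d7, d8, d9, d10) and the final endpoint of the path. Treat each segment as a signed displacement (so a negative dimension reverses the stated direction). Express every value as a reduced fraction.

Apply edit: d1 := 8
  d5 = d1/2 = 4
  d6 = d2 - 2 = 10
  d7 = d5 - d3 - d4 = -14
  d8 = 3 + d6 + 9 = 22
  d9 = d5/3 + d2*5 = 184/3
  d10 = d8 - 4 + d4 = 23
Walk from origin (0, 0):
  seg 1: right by d2 = 12 → (12, 0)
  seg 2: left by d1 = 8 → (4, 0)
  seg 3: right by d10 = 23 → (27, 0)
  seg 4: right by d1 = 8 → (35, 0)
  seg 5: down by d5 = 4 → (35, -4)
  seg 6: up by d4 = 5 → (35, 1)
  seg 7: up by d8 = 22 → (35, 23)

d5 = 4
d6 = 10
d7 = -14
d8 = 22
d9 = 184/3
d10 = 23
endpoint = (35, 23)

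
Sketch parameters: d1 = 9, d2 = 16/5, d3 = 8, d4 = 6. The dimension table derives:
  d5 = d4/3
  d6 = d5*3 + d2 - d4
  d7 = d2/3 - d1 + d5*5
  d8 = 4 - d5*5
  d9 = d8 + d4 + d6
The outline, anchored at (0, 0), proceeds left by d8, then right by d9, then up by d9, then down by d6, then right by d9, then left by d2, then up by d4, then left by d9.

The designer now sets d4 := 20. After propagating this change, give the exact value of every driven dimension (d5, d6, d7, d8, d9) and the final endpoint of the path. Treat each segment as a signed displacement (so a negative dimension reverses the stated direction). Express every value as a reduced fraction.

d5 = 20/3
d6 = 16/5
d7 = 127/5
d8 = -88/3
d9 = -92/15
endpoint = (20, 32/3)

Apply edit: d4 := 20
  d5 = d4/3 = 20/3
  d6 = d5*3 + d2 - d4 = 16/5
  d7 = d2/3 - d1 + d5*5 = 127/5
  d8 = 4 - d5*5 = -88/3
  d9 = d8 + d4 + d6 = -92/15
Walk from origin (0, 0):
  seg 1: left by d8 = -88/3 → (88/3, 0)
  seg 2: right by d9 = -92/15 → (116/5, 0)
  seg 3: up by d9 = -92/15 → (116/5, -92/15)
  seg 4: down by d6 = 16/5 → (116/5, -28/3)
  seg 5: right by d9 = -92/15 → (256/15, -28/3)
  seg 6: left by d2 = 16/5 → (208/15, -28/3)
  seg 7: up by d4 = 20 → (208/15, 32/3)
  seg 8: left by d9 = -92/15 → (20, 32/3)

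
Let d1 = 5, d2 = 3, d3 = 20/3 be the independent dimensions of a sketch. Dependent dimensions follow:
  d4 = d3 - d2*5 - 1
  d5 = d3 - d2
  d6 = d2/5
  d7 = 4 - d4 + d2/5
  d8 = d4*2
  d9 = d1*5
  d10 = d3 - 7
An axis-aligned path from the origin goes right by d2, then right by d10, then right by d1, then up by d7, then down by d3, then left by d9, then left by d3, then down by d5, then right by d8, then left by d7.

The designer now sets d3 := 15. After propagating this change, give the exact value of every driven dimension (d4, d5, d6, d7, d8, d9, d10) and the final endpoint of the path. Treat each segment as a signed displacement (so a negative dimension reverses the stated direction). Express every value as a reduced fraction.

Apply edit: d3 := 15
  d4 = d3 - d2*5 - 1 = -1
  d5 = d3 - d2 = 12
  d6 = d2/5 = 3/5
  d7 = 4 - d4 + d2/5 = 28/5
  d8 = d4*2 = -2
  d9 = d1*5 = 25
  d10 = d3 - 7 = 8
Walk from origin (0, 0):
  seg 1: right by d2 = 3 → (3, 0)
  seg 2: right by d10 = 8 → (11, 0)
  seg 3: right by d1 = 5 → (16, 0)
  seg 4: up by d7 = 28/5 → (16, 28/5)
  seg 5: down by d3 = 15 → (16, -47/5)
  seg 6: left by d9 = 25 → (-9, -47/5)
  seg 7: left by d3 = 15 → (-24, -47/5)
  seg 8: down by d5 = 12 → (-24, -107/5)
  seg 9: right by d8 = -2 → (-26, -107/5)
  seg 10: left by d7 = 28/5 → (-158/5, -107/5)

d4 = -1
d5 = 12
d6 = 3/5
d7 = 28/5
d8 = -2
d9 = 25
d10 = 8
endpoint = (-158/5, -107/5)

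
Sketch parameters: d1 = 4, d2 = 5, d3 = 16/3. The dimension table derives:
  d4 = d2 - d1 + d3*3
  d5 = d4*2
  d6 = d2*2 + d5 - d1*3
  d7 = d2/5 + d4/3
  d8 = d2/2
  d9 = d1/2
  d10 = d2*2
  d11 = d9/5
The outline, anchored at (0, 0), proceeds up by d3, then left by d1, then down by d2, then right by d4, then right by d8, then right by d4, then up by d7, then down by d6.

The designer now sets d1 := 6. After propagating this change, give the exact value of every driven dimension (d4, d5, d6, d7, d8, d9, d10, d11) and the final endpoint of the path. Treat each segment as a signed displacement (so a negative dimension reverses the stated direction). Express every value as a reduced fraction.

Apply edit: d1 := 6
  d4 = d2 - d1 + d3*3 = 15
  d5 = d4*2 = 30
  d6 = d2*2 + d5 - d1*3 = 22
  d7 = d2/5 + d4/3 = 6
  d8 = d2/2 = 5/2
  d9 = d1/2 = 3
  d10 = d2*2 = 10
  d11 = d9/5 = 3/5
Walk from origin (0, 0):
  seg 1: up by d3 = 16/3 → (0, 16/3)
  seg 2: left by d1 = 6 → (-6, 16/3)
  seg 3: down by d2 = 5 → (-6, 1/3)
  seg 4: right by d4 = 15 → (9, 1/3)
  seg 5: right by d8 = 5/2 → (23/2, 1/3)
  seg 6: right by d4 = 15 → (53/2, 1/3)
  seg 7: up by d7 = 6 → (53/2, 19/3)
  seg 8: down by d6 = 22 → (53/2, -47/3)

d4 = 15
d5 = 30
d6 = 22
d7 = 6
d8 = 5/2
d9 = 3
d10 = 10
d11 = 3/5
endpoint = (53/2, -47/3)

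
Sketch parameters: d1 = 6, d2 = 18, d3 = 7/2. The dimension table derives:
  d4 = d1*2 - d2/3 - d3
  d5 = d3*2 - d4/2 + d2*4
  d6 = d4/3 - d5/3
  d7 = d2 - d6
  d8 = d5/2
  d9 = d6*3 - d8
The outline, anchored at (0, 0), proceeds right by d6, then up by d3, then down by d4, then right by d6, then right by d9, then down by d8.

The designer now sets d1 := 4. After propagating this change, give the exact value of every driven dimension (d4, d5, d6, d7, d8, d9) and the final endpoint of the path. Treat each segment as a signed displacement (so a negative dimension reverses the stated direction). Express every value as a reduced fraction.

Apply edit: d1 := 4
  d4 = d1*2 - d2/3 - d3 = -3/2
  d5 = d3*2 - d4/2 + d2*4 = 319/4
  d6 = d4/3 - d5/3 = -325/12
  d7 = d2 - d6 = 541/12
  d8 = d5/2 = 319/8
  d9 = d6*3 - d8 = -969/8
Walk from origin (0, 0):
  seg 1: right by d6 = -325/12 → (-325/12, 0)
  seg 2: up by d3 = 7/2 → (-325/12, 7/2)
  seg 3: down by d4 = -3/2 → (-325/12, 5)
  seg 4: right by d6 = -325/12 → (-325/6, 5)
  seg 5: right by d9 = -969/8 → (-4207/24, 5)
  seg 6: down by d8 = 319/8 → (-4207/24, -279/8)

d4 = -3/2
d5 = 319/4
d6 = -325/12
d7 = 541/12
d8 = 319/8
d9 = -969/8
endpoint = (-4207/24, -279/8)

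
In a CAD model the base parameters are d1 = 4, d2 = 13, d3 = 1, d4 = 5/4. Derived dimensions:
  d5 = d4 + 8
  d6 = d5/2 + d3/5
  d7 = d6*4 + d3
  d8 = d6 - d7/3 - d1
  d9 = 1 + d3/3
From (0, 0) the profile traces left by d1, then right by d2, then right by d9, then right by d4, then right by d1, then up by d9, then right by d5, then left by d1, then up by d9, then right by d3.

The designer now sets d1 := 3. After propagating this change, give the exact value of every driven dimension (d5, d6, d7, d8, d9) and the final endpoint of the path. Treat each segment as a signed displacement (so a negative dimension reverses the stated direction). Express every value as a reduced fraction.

d5 = 37/4
d6 = 193/40
d7 = 203/10
d8 = -593/120
d9 = 4/3
endpoint = (137/6, 8/3)

Apply edit: d1 := 3
  d5 = d4 + 8 = 37/4
  d6 = d5/2 + d3/5 = 193/40
  d7 = d6*4 + d3 = 203/10
  d8 = d6 - d7/3 - d1 = -593/120
  d9 = 1 + d3/3 = 4/3
Walk from origin (0, 0):
  seg 1: left by d1 = 3 → (-3, 0)
  seg 2: right by d2 = 13 → (10, 0)
  seg 3: right by d9 = 4/3 → (34/3, 0)
  seg 4: right by d4 = 5/4 → (151/12, 0)
  seg 5: right by d1 = 3 → (187/12, 0)
  seg 6: up by d9 = 4/3 → (187/12, 4/3)
  seg 7: right by d5 = 37/4 → (149/6, 4/3)
  seg 8: left by d1 = 3 → (131/6, 4/3)
  seg 9: up by d9 = 4/3 → (131/6, 8/3)
  seg 10: right by d3 = 1 → (137/6, 8/3)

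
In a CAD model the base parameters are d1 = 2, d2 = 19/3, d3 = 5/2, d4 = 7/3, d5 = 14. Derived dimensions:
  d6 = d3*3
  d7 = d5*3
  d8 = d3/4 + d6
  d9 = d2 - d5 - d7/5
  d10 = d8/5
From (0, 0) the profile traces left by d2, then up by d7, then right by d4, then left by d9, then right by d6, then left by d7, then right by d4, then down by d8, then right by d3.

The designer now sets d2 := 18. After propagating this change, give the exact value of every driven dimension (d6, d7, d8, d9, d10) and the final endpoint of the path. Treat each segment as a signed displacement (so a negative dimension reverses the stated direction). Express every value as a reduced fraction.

Apply edit: d2 := 18
  d6 = d3*3 = 15/2
  d7 = d5*3 = 42
  d8 = d3/4 + d6 = 65/8
  d9 = d2 - d5 - d7/5 = -22/5
  d10 = d8/5 = 13/8
Walk from origin (0, 0):
  seg 1: left by d2 = 18 → (-18, 0)
  seg 2: up by d7 = 42 → (-18, 42)
  seg 3: right by d4 = 7/3 → (-47/3, 42)
  seg 4: left by d9 = -22/5 → (-169/15, 42)
  seg 5: right by d6 = 15/2 → (-113/30, 42)
  seg 6: left by d7 = 42 → (-1373/30, 42)
  seg 7: right by d4 = 7/3 → (-1303/30, 42)
  seg 8: down by d8 = 65/8 → (-1303/30, 271/8)
  seg 9: right by d3 = 5/2 → (-614/15, 271/8)

d6 = 15/2
d7 = 42
d8 = 65/8
d9 = -22/5
d10 = 13/8
endpoint = (-614/15, 271/8)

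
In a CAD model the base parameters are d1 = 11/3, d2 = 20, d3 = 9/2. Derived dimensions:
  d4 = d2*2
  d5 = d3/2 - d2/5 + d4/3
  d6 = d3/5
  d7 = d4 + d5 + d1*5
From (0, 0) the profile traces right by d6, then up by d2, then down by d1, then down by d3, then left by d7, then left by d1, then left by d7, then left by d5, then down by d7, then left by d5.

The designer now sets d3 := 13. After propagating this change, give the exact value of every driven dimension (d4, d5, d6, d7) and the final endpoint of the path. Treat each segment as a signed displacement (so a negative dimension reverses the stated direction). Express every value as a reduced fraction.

Apply edit: d3 := 13
  d4 = d2*2 = 40
  d5 = d3/2 - d2/5 + d4/3 = 95/6
  d6 = d3/5 = 13/5
  d7 = d4 + d5 + d1*5 = 445/6
Walk from origin (0, 0):
  seg 1: right by d6 = 13/5 → (13/5, 0)
  seg 2: up by d2 = 20 → (13/5, 20)
  seg 3: down by d1 = 11/3 → (13/5, 49/3)
  seg 4: down by d3 = 13 → (13/5, 10/3)
  seg 5: left by d7 = 445/6 → (-2147/30, 10/3)
  seg 6: left by d1 = 11/3 → (-2257/30, 10/3)
  seg 7: left by d7 = 445/6 → (-747/5, 10/3)
  seg 8: left by d5 = 95/6 → (-4957/30, 10/3)
  seg 9: down by d7 = 445/6 → (-4957/30, -425/6)
  seg 10: left by d5 = 95/6 → (-2716/15, -425/6)

d4 = 40
d5 = 95/6
d6 = 13/5
d7 = 445/6
endpoint = (-2716/15, -425/6)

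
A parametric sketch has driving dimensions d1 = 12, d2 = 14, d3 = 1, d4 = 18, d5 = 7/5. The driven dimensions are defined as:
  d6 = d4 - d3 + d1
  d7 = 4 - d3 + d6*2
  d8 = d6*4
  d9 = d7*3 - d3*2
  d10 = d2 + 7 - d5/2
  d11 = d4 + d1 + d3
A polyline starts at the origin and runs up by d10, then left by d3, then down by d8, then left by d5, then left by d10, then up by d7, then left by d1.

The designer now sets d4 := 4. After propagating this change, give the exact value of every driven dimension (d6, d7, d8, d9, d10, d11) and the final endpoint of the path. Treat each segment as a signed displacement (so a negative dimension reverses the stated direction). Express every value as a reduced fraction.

d6 = 15
d7 = 33
d8 = 60
d9 = 97
d10 = 203/10
d11 = 17
endpoint = (-347/10, -67/10)

Apply edit: d4 := 4
  d6 = d4 - d3 + d1 = 15
  d7 = 4 - d3 + d6*2 = 33
  d8 = d6*4 = 60
  d9 = d7*3 - d3*2 = 97
  d10 = d2 + 7 - d5/2 = 203/10
  d11 = d4 + d1 + d3 = 17
Walk from origin (0, 0):
  seg 1: up by d10 = 203/10 → (0, 203/10)
  seg 2: left by d3 = 1 → (-1, 203/10)
  seg 3: down by d8 = 60 → (-1, -397/10)
  seg 4: left by d5 = 7/5 → (-12/5, -397/10)
  seg 5: left by d10 = 203/10 → (-227/10, -397/10)
  seg 6: up by d7 = 33 → (-227/10, -67/10)
  seg 7: left by d1 = 12 → (-347/10, -67/10)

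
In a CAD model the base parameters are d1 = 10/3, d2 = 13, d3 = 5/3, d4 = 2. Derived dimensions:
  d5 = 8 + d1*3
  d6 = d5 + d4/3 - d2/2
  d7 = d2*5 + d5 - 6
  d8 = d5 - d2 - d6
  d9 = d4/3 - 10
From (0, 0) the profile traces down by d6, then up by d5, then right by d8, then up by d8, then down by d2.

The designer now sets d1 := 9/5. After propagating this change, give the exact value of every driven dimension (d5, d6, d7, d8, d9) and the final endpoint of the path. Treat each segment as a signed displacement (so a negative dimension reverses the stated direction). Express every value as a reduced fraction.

d5 = 67/5
d6 = 227/30
d7 = 362/5
d8 = -43/6
d9 = -28/3
endpoint = (-43/6, -43/3)

Apply edit: d1 := 9/5
  d5 = 8 + d1*3 = 67/5
  d6 = d5 + d4/3 - d2/2 = 227/30
  d7 = d2*5 + d5 - 6 = 362/5
  d8 = d5 - d2 - d6 = -43/6
  d9 = d4/3 - 10 = -28/3
Walk from origin (0, 0):
  seg 1: down by d6 = 227/30 → (0, -227/30)
  seg 2: up by d5 = 67/5 → (0, 35/6)
  seg 3: right by d8 = -43/6 → (-43/6, 35/6)
  seg 4: up by d8 = -43/6 → (-43/6, -4/3)
  seg 5: down by d2 = 13 → (-43/6, -43/3)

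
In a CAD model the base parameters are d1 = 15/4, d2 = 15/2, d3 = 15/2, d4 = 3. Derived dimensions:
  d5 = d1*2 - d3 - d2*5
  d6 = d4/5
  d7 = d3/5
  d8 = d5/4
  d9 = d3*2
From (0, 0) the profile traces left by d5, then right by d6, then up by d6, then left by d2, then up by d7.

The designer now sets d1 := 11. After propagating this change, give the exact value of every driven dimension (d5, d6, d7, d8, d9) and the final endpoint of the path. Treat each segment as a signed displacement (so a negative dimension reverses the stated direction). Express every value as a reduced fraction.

d5 = -23
d6 = 3/5
d7 = 3/2
d8 = -23/4
d9 = 15
endpoint = (161/10, 21/10)

Apply edit: d1 := 11
  d5 = d1*2 - d3 - d2*5 = -23
  d6 = d4/5 = 3/5
  d7 = d3/5 = 3/2
  d8 = d5/4 = -23/4
  d9 = d3*2 = 15
Walk from origin (0, 0):
  seg 1: left by d5 = -23 → (23, 0)
  seg 2: right by d6 = 3/5 → (118/5, 0)
  seg 3: up by d6 = 3/5 → (118/5, 3/5)
  seg 4: left by d2 = 15/2 → (161/10, 3/5)
  seg 5: up by d7 = 3/2 → (161/10, 21/10)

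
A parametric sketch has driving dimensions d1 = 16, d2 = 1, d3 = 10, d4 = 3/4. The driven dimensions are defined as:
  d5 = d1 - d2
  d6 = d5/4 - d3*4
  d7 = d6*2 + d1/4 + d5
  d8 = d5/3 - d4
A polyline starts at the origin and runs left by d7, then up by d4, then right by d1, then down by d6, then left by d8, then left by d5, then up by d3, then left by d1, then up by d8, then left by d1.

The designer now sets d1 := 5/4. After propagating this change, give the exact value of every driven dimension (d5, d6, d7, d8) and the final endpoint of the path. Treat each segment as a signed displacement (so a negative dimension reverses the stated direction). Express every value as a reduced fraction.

Apply edit: d1 := 5/4
  d5 = d1 - d2 = 1/4
  d6 = d5/4 - d3*4 = -639/16
  d7 = d6*2 + d1/4 + d5 = -1269/16
  d8 = d5/3 - d4 = -2/3
Walk from origin (0, 0):
  seg 1: left by d7 = -1269/16 → (1269/16, 0)
  seg 2: up by d4 = 3/4 → (1269/16, 3/4)
  seg 3: right by d1 = 5/4 → (1289/16, 3/4)
  seg 4: down by d6 = -639/16 → (1289/16, 651/16)
  seg 5: left by d8 = -2/3 → (3899/48, 651/16)
  seg 6: left by d5 = 1/4 → (3887/48, 651/16)
  seg 7: up by d3 = 10 → (3887/48, 811/16)
  seg 8: left by d1 = 5/4 → (3827/48, 811/16)
  seg 9: up by d8 = -2/3 → (3827/48, 2401/48)
  seg 10: left by d1 = 5/4 → (3767/48, 2401/48)

d5 = 1/4
d6 = -639/16
d7 = -1269/16
d8 = -2/3
endpoint = (3767/48, 2401/48)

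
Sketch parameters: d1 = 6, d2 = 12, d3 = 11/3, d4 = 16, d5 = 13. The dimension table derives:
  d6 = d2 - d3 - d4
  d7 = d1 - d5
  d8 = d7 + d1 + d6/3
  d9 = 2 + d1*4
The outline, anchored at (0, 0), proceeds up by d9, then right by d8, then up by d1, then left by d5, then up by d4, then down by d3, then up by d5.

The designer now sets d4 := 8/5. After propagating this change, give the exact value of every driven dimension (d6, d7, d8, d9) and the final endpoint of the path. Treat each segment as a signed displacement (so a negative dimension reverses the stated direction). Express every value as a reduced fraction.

Apply edit: d4 := 8/5
  d6 = d2 - d3 - d4 = 101/15
  d7 = d1 - d5 = -7
  d8 = d7 + d1 + d6/3 = 56/45
  d9 = 2 + d1*4 = 26
Walk from origin (0, 0):
  seg 1: up by d9 = 26 → (0, 26)
  seg 2: right by d8 = 56/45 → (56/45, 26)
  seg 3: up by d1 = 6 → (56/45, 32)
  seg 4: left by d5 = 13 → (-529/45, 32)
  seg 5: up by d4 = 8/5 → (-529/45, 168/5)
  seg 6: down by d3 = 11/3 → (-529/45, 449/15)
  seg 7: up by d5 = 13 → (-529/45, 644/15)

d6 = 101/15
d7 = -7
d8 = 56/45
d9 = 26
endpoint = (-529/45, 644/15)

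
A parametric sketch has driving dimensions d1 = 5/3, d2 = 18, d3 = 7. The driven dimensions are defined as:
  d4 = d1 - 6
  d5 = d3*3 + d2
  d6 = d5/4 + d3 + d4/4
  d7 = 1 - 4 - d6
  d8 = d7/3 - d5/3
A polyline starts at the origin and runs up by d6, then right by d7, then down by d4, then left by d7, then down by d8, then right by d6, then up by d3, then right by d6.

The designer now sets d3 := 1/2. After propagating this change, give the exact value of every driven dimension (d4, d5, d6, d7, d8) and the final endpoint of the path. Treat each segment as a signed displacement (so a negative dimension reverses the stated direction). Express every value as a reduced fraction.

Apply edit: d3 := 1/2
  d4 = d1 - 6 = -13/3
  d5 = d3*3 + d2 = 39/2
  d6 = d5/4 + d3 + d4/4 = 103/24
  d7 = 1 - 4 - d6 = -175/24
  d8 = d7/3 - d5/3 = -643/72
Walk from origin (0, 0):
  seg 1: up by d6 = 103/24 → (0, 103/24)
  seg 2: right by d7 = -175/24 → (-175/24, 103/24)
  seg 3: down by d4 = -13/3 → (-175/24, 69/8)
  seg 4: left by d7 = -175/24 → (0, 69/8)
  seg 5: down by d8 = -643/72 → (0, 158/9)
  seg 6: right by d6 = 103/24 → (103/24, 158/9)
  seg 7: up by d3 = 1/2 → (103/24, 325/18)
  seg 8: right by d6 = 103/24 → (103/12, 325/18)

d4 = -13/3
d5 = 39/2
d6 = 103/24
d7 = -175/24
d8 = -643/72
endpoint = (103/12, 325/18)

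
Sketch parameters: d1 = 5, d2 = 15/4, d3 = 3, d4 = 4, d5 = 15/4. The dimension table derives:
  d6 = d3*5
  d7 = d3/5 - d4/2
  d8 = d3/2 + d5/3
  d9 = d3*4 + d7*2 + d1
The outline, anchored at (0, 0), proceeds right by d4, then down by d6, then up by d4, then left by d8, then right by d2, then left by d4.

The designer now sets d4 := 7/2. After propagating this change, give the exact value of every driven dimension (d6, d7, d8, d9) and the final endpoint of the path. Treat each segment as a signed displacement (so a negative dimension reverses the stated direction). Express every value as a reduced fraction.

Apply edit: d4 := 7/2
  d6 = d3*5 = 15
  d7 = d3/5 - d4/2 = -23/20
  d8 = d3/2 + d5/3 = 11/4
  d9 = d3*4 + d7*2 + d1 = 147/10
Walk from origin (0, 0):
  seg 1: right by d4 = 7/2 → (7/2, 0)
  seg 2: down by d6 = 15 → (7/2, -15)
  seg 3: up by d4 = 7/2 → (7/2, -23/2)
  seg 4: left by d8 = 11/4 → (3/4, -23/2)
  seg 5: right by d2 = 15/4 → (9/2, -23/2)
  seg 6: left by d4 = 7/2 → (1, -23/2)

d6 = 15
d7 = -23/20
d8 = 11/4
d9 = 147/10
endpoint = (1, -23/2)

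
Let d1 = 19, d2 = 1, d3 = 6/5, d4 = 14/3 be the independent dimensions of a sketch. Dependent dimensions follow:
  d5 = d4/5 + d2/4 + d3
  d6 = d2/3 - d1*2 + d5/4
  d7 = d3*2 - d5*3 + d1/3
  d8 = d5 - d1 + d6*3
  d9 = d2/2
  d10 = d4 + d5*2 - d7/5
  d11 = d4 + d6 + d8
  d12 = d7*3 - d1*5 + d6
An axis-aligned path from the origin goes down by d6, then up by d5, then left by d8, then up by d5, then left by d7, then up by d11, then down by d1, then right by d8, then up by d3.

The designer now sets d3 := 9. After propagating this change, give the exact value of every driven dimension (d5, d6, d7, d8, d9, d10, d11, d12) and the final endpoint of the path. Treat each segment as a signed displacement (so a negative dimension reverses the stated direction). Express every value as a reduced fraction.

Apply edit: d3 := 9
  d5 = d4/5 + d2/4 + d3 = 611/60
  d6 = d2/3 - d1*2 + d5/4 = -8429/240
  d7 = d3*2 - d5*3 + d1/3 = -373/60
  d8 = d5 - d1 + d6*3 = -27403/240
  d9 = d2/2 = 1/2
  d10 = d4 + d5*2 - d7/5 = 7883/300
  d11 = d4 + d6 + d8 = -4339/30
  d12 = d7*3 - d1*5 + d6 = -7141/48
Walk from origin (0, 0):
  seg 1: down by d6 = -8429/240 → (0, 8429/240)
  seg 2: up by d5 = 611/60 → (0, 10873/240)
  seg 3: left by d8 = -27403/240 → (27403/240, 10873/240)
  seg 4: up by d5 = 611/60 → (27403/240, 4439/80)
  seg 5: left by d7 = -373/60 → (5779/48, 4439/80)
  seg 6: up by d11 = -4339/30 → (5779/48, -4279/48)
  seg 7: down by d1 = 19 → (5779/48, -5191/48)
  seg 8: right by d8 = -27403/240 → (373/60, -5191/48)
  seg 9: up by d3 = 9 → (373/60, -4759/48)

d5 = 611/60
d6 = -8429/240
d7 = -373/60
d8 = -27403/240
d9 = 1/2
d10 = 7883/300
d11 = -4339/30
d12 = -7141/48
endpoint = (373/60, -4759/48)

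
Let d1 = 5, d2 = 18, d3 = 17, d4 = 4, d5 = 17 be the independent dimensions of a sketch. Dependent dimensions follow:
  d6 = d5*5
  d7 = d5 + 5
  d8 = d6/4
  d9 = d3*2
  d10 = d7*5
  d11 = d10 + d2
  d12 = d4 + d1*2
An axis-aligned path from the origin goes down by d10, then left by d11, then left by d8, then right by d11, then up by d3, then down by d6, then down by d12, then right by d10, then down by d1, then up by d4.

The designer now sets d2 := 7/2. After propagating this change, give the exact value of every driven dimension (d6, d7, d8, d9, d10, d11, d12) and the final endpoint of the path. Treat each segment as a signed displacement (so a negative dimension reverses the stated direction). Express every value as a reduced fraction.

Apply edit: d2 := 7/2
  d6 = d5*5 = 85
  d7 = d5 + 5 = 22
  d8 = d6/4 = 85/4
  d9 = d3*2 = 34
  d10 = d7*5 = 110
  d11 = d10 + d2 = 227/2
  d12 = d4 + d1*2 = 14
Walk from origin (0, 0):
  seg 1: down by d10 = 110 → (0, -110)
  seg 2: left by d11 = 227/2 → (-227/2, -110)
  seg 3: left by d8 = 85/4 → (-539/4, -110)
  seg 4: right by d11 = 227/2 → (-85/4, -110)
  seg 5: up by d3 = 17 → (-85/4, -93)
  seg 6: down by d6 = 85 → (-85/4, -178)
  seg 7: down by d12 = 14 → (-85/4, -192)
  seg 8: right by d10 = 110 → (355/4, -192)
  seg 9: down by d1 = 5 → (355/4, -197)
  seg 10: up by d4 = 4 → (355/4, -193)

d6 = 85
d7 = 22
d8 = 85/4
d9 = 34
d10 = 110
d11 = 227/2
d12 = 14
endpoint = (355/4, -193)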